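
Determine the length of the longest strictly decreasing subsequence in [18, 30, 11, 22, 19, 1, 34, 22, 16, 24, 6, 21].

5

Let dp[i] be the longest decreasing subsequence ending at position i. Then dp = [1, 1, 2, 2, 3, 4, 1, 2, 4, 2, 5, 3].
The maximum is 5; one witness is 30, 22, 19, 16, 6 at positions 2,4,5,9,11.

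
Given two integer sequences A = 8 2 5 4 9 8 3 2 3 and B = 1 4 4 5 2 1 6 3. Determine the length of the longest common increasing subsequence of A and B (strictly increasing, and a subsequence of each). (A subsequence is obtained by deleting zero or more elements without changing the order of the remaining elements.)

2

A longest common strictly increasing subsequence is 2, 3 (length 2); it appears in order in both A and B, and no longer such subsequence exists.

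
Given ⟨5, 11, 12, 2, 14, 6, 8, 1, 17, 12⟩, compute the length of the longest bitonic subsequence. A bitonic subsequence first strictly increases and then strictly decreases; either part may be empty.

6

One longest bitonic subsequence is 5, 11, 12, 14, 8, 1 (positions 1,2,3,5,7,8): it rises to 14 then falls. Length 6 is optimal.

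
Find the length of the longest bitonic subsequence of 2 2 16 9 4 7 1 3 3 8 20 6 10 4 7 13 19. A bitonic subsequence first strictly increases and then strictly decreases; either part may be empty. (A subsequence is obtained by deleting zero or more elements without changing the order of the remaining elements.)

Let inc[i] be the LIS ending at i and dec[i] the longest strictly decreasing subsequence starting at i. inc = [1, 1, 2, 2, 2, 3, 1, 2, 2, 4, 5, 3, 5, 3, 4, 6, 7], dec = [2, 2, 5, 4, 2, 3, 1, 1, 1, 3, 3, 2, 2, 1, 1, 1, 1].
max_i inc[i]+dec[i]−1 = 7, with one witness 2, 4, 7, 8, 20, 10, 7.

7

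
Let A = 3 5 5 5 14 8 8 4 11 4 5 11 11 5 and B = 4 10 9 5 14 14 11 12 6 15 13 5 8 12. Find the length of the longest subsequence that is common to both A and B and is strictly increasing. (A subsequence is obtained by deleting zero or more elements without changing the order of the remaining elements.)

A longest common strictly increasing subsequence is 4, 5, 11 (length 3); it appears in order in both A and B, and no longer such subsequence exists.

3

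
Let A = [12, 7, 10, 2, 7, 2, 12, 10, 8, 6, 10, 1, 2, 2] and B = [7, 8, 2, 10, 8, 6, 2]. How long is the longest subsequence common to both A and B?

Backtracking the LCS table gives one alignment: 7 (A2,B1) → 2 (A6,B3) → 10 (A8,B4) → 8 (A9,B5) → 6 (A10,B6) → 2 (A14,B7).
So the longest common subsequence has length 6.

6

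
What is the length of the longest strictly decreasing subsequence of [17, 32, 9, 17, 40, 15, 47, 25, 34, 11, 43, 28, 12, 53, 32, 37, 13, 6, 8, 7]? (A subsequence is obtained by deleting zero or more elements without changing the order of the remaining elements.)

Let dp[i] be the longest decreasing subsequence ending at position i. Then dp = [1, 1, 2, 2, 1, 3, 1, 2, 2, 4, 2, 3, 4, 1, 3, 3, 4, 5, 5, 6].
The maximum is 6; one witness is 32, 17, 15, 11, 8, 7 at positions 2,4,6,10,19,20.

6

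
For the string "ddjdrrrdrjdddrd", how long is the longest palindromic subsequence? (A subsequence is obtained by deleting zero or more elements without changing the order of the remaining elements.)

One longest palindromic subsequence is ddjdrrrdjdd (positions 1,2,3,4,5,6,7,8,10,13,15); it reads the same forward and backward, and the interval DP gives dp[1][15] = 11.

11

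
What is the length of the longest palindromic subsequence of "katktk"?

Using dp[i][j] = 2 + dp[i+1][j−1] if the ends match, else max(dp[i+1][j], dp[i][j−1]):
dp[1][6] = 5. A witness is ktktk at positions 1,3,4,5,6.

5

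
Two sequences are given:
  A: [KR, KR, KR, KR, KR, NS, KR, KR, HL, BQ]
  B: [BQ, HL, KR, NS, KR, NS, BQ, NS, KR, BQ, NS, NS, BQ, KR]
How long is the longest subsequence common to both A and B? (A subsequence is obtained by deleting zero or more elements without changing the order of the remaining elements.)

5

A longest common subsequence is KR, KR, KR, NS, KR (length 5); the LCS DP confirms no longer common subsequence exists.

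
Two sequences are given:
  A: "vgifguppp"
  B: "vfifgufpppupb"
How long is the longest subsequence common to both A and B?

8

Backtracking the LCS table gives one alignment: v (A1,B1) → i (A3,B3) → f (A4,B4) → g (A5,B5) → u (A6,B6) → p (A7,B9) → p (A8,B10) → p (A9,B12).
So the longest common subsequence has length 8.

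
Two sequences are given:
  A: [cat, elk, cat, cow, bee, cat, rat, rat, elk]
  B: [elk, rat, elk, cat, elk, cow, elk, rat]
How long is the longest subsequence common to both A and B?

4

Backtracking the LCS table gives one alignment: cat (A1,B4) → elk (A2,B5) → cow (A4,B6) → rat (A8,B8).
So the longest common subsequence has length 4.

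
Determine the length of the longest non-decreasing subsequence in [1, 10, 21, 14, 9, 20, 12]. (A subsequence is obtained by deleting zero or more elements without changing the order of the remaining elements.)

4

Let dp[i] be the longest non-decreasing subsequence ending at position i. Then dp = [1, 2, 3, 3, 2, 4, 3].
The maximum is 4; one witness is 1, 10, 14, 20 at positions 1,2,4,6.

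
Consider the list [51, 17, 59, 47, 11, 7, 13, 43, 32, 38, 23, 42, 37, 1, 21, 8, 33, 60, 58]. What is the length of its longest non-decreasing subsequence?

6

Let dp[i] be the longest non-decreasing subsequence ending at position i. Then dp = [1, 1, 2, 2, 1, 1, 2, 3, 3, 4, 3, 5, 4, 1, 3, 2, 4, 6, 6].
The maximum is 6; one witness is 11, 13, 32, 38, 42, 60 at positions 5,7,9,10,12,18.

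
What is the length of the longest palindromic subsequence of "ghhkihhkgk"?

7

One longest palindromic subsequence is ghhihhg (positions 1,2,3,5,6,7,9); it reads the same forward and backward, and the interval DP gives dp[1][10] = 7.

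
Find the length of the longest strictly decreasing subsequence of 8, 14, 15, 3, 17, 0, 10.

3

One longest decreasing subsequence is 8, 3, 0 (positions 1,4,6), of length 3; no longer one exists.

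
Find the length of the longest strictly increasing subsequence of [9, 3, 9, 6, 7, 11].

Let dp[i] be the longest increasing subsequence ending at position i. Then dp = [1, 1, 2, 2, 3, 4].
The maximum is 4; one witness is 3, 6, 7, 11 at positions 2,4,5,6.

4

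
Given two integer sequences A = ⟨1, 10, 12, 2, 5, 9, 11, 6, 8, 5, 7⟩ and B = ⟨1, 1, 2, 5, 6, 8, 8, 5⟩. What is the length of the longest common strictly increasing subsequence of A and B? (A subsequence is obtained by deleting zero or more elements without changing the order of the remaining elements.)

5

For each value that appears in both, track the longest common increasing run ending there.
The best achievable length is 5; one witness is 1, 2, 5, 6, 8 (A-positions 1,4,5,8,9, B-positions 1,3,4,5,6).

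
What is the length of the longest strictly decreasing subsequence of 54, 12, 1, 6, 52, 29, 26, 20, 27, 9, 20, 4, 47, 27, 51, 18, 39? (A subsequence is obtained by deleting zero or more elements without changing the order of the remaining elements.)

Let dp[i] be the longest decreasing subsequence ending at position i. Then dp = [1, 2, 3, 3, 2, 3, 4, 5, 4, 6, 5, 7, 3, 4, 3, 6, 4].
The maximum is 7; one witness is 54, 52, 29, 26, 20, 9, 4 at positions 1,5,6,7,8,10,12.

7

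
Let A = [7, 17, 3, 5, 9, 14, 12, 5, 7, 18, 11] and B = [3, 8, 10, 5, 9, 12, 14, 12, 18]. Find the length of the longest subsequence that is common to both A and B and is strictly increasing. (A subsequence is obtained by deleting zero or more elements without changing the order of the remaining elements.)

5

For each value that appears in both, track the longest common increasing run ending there.
The best achievable length is 5; one witness is 3, 5, 9, 12, 18 (A-positions 3,4,5,7,10, B-positions 1,4,5,6,9).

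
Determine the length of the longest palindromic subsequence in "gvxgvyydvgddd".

6

Using dp[i][j] = 2 + dp[i+1][j−1] if the ends match, else max(dp[i+1][j], dp[i][j−1]):
dp[1][13] = 6. A witness is gvyyvg at positions 4,5,6,7,9,10.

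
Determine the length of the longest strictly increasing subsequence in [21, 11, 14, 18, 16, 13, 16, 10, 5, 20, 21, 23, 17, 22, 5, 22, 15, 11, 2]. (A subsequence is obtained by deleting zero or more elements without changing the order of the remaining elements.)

Scanning left to right, the best length ending at each element is: 21→1, 11→1, 14→2, 18→3, 16→3, 13→2, 16→3, 10→1, 5→1, 20→4, 21→5, 23→6, 17→4, 22→6, 5→1, 22→6, 15→3, 11→2, 2→1.
So the longest increasing subsequence has length 6, e.g. 11, 14, 18, 20, 21, 23.

6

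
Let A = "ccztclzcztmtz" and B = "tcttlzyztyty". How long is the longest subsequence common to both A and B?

A longest common subsequence is ctlzztt (length 7); the LCS DP confirms no longer common subsequence exists.

7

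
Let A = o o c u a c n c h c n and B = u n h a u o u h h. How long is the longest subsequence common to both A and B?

3

Backtracking the LCS table gives one alignment: o (A2,B6) → u (A4,B7) → h (A9,B9).
So the longest common subsequence has length 3.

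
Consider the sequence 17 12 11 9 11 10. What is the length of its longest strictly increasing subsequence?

Scanning left to right, the best length ending at each element is: 17→1, 12→1, 11→1, 9→1, 11→2, 10→2.
So the longest increasing subsequence has length 2, e.g. 9, 11.

2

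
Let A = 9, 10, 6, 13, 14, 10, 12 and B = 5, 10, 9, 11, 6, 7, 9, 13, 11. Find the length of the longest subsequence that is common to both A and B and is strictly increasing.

For each value that appears in both, track the longest common increasing run ending there.
The best achievable length is 2; one witness is 10, 13 (A-positions 2,4, B-positions 2,8).

2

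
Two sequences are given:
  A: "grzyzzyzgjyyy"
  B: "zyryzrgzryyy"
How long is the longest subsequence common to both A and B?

A longest common subsequence is zyyzgyyy (length 8); the LCS DP confirms no longer common subsequence exists.

8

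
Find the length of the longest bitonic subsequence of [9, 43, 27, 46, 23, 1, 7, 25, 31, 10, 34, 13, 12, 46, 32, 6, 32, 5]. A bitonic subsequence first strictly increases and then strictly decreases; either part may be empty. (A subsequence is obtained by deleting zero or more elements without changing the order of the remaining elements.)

One longest bitonic subsequence is 9, 23, 25, 31, 34, 13, 12, 6, 5 (positions 1,5,8,9,11,12,13,16,18): it rises to 34 then falls. Length 9 is optimal.

9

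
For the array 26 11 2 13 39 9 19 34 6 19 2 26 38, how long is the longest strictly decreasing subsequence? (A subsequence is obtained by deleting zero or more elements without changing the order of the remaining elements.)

Let dp[i] be the longest decreasing subsequence ending at position i. Then dp = [1, 2, 3, 2, 1, 3, 2, 2, 4, 3, 5, 3, 2].
The maximum is 5; one witness is 26, 11, 9, 6, 2 at positions 1,2,6,9,11.

5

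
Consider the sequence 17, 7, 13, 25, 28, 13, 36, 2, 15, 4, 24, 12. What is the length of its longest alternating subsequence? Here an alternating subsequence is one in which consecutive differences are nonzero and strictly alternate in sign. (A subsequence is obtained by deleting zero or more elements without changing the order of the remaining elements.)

10

Track the best alternating length ending on an up-step vs a down-step at each position: up/down = 1/1, 1/2, 3/2, 3/1, 3/1, 3/4, 5/1, 1/6, 7/6, 7/8, 9/6, 9/10.
The maximum over both is 10; one such subsequence is 17, 7, 25, 13, 36, 2, 15, 4, 24, 12.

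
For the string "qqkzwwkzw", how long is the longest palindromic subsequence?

One longest palindromic subsequence is zwwz (positions 4,5,6,8); it reads the same forward and backward, and the interval DP gives dp[1][9] = 4.

4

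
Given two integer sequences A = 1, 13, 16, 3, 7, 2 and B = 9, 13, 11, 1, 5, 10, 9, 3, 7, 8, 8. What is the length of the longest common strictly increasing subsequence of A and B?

For each value that appears in both, track the longest common increasing run ending there.
The best achievable length is 3; one witness is 1, 3, 7 (A-positions 1,4,5, B-positions 4,8,9).

3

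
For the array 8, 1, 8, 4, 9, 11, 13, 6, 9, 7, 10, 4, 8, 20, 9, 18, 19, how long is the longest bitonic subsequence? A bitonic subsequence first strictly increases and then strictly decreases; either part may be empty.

Let inc[i] be the LIS ending at i and dec[i] the longest strictly decreasing subsequence starting at i. inc = [1, 1, 2, 2, 3, 4, 5, 3, 4, 4, 5, 2, 5, 6, 6, 7, 8], dec = [3, 1, 3, 1, 3, 4, 4, 2, 3, 2, 2, 1, 1, 2, 1, 1, 1].
max_i inc[i]+dec[i]−1 = 8, with one witness 1, 8, 9, 11, 13, 9, 7, 4.

8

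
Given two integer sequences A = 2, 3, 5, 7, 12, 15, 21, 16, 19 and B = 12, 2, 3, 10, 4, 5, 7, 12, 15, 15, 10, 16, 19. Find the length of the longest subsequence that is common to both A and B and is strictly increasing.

A longest common strictly increasing subsequence is 2, 3, 5, 7, 12, 15, 16, 19 (length 8); it appears in order in both A and B, and no longer such subsequence exists.

8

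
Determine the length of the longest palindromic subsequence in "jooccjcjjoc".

5

Using dp[i][j] = 2 + dp[i+1][j−1] if the ends match, else max(dp[i+1][j], dp[i][j−1]):
dp[1][11] = 5. A witness is cjjjc at positions 4,6,8,9,11.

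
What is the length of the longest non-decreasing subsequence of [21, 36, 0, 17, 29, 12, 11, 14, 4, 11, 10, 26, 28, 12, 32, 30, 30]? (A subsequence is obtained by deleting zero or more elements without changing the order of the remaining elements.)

7

Let dp[i] be the longest non-decreasing subsequence ending at position i. Then dp = [1, 2, 1, 2, 3, 2, 2, 3, 2, 3, 3, 4, 5, 4, 6, 6, 7].
The maximum is 7; one witness is 0, 12, 14, 26, 28, 30, 30 at positions 3,6,8,12,13,16,17.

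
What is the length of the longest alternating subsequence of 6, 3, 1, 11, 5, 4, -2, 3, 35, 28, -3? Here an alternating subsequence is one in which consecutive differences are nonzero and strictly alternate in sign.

A longest alternating subsequence is 6, 3, 11, 5, 35, 28 (positions 1,2,4,5,9,10); its 5 consecutive differences strictly alternate in sign, and length 6 is optimal.

6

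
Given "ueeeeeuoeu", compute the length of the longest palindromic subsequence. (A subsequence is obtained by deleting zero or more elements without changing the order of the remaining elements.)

8

One longest palindromic subsequence is ueeeeeeu (positions 1,2,3,4,5,6,9,10); it reads the same forward and backward, and the interval DP gives dp[1][10] = 8.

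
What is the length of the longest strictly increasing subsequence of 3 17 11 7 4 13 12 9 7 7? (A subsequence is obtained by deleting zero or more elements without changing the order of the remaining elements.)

Let dp[i] be the longest increasing subsequence ending at position i. Then dp = [1, 2, 2, 2, 2, 3, 3, 3, 3, 3].
The maximum is 3; one witness is 3, 11, 13 at positions 1,3,6.

3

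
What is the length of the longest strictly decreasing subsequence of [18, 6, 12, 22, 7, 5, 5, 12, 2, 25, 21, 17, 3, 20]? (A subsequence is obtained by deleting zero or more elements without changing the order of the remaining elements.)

5

Let dp[i] be the longest decreasing subsequence ending at position i. Then dp = [1, 2, 2, 1, 3, 4, 4, 2, 5, 1, 2, 3, 5, 3].
The maximum is 5; one witness is 18, 12, 7, 5, 2 at positions 1,3,5,6,9.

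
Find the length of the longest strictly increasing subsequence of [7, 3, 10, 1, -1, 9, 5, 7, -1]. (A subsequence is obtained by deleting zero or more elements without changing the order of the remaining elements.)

One longest increasing subsequence is 3, 5, 7 (positions 2,7,8), of length 3; no longer one exists.

3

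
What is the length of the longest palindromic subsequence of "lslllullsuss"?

Using dp[i][j] = 2 + dp[i+1][j−1] if the ends match, else max(dp[i+1][j], dp[i][j−1]):
dp[1][12] = 7. A witness is sllulls at positions 2,4,5,6,7,8,12.

7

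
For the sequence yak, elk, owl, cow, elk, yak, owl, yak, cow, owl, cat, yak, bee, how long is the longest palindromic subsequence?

9

Using dp[i][j] = 2 + dp[i+1][j−1] if the ends match, else max(dp[i+1][j], dp[i][j−1]):
dp[1][13] = 9. A witness is yak owl cow yak owl yak cow owl yak at positions 1,3,4,6,7,8,9,10,12.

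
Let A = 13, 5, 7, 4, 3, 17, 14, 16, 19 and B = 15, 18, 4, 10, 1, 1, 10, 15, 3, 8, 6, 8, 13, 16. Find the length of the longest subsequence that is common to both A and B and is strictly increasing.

2

A longest common strictly increasing subsequence is 4, 16 (length 2); it appears in order in both A and B, and no longer such subsequence exists.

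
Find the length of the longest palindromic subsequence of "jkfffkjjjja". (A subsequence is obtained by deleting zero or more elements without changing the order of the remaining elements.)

Using dp[i][j] = 2 + dp[i+1][j−1] if the ends match, else max(dp[i+1][j], dp[i][j−1]):
dp[1][11] = 7. A witness is jkfffkj at positions 1,2,3,4,5,6,10.

7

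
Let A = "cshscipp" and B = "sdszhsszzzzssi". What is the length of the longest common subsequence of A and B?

Backtracking the LCS table gives one alignment: s (A2,B3) → h (A3,B5) → s (A4,B13) → i (A6,B14).
So the longest common subsequence has length 4.

4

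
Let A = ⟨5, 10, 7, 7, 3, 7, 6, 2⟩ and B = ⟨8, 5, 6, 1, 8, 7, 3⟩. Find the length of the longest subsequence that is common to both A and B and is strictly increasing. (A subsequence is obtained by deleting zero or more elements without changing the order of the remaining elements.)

For each value that appears in both, track the longest common increasing run ending there.
The best achievable length is 2; one witness is 5, 6 (A-positions 1,7, B-positions 2,3).

2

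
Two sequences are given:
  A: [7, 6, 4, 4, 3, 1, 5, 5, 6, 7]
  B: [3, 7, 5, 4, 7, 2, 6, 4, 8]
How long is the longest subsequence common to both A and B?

Backtracking the LCS table gives one alignment: 7 (A1,B5) → 6 (A2,B7) → 4 (A3,B8).
So the longest common subsequence has length 3.

3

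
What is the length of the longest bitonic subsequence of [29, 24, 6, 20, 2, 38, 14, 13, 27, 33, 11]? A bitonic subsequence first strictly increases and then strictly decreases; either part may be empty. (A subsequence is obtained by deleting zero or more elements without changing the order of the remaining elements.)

6

One longest bitonic subsequence is 29, 24, 20, 14, 13, 11 (positions 1,2,4,7,8,11): it rises to 29 then falls. Length 6 is optimal.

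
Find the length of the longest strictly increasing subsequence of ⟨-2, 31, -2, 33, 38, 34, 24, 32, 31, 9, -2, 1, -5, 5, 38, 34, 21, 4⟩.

Scanning left to right, the best length ending at each element is: -2→1, 31→2, -2→1, 33→3, 38→4, 34→4, 24→2, 32→3, 31→3, 9→2, -2→1, 1→2, -5→1, 5→3, 38→5, 34→4, 21→4, 4→3.
So the longest increasing subsequence has length 5, e.g. -2, 31, 33, 34, 38.

5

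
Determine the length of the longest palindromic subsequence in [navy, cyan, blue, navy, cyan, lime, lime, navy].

Using dp[i][j] = 2 + dp[i+1][j−1] if the ends match, else max(dp[i+1][j], dp[i][j−1]):
dp[1][8] = 5. A witness is navy cyan navy cyan navy at positions 1,2,4,5,8.

5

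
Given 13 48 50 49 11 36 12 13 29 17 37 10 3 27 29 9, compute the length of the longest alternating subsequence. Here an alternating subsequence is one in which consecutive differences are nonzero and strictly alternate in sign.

A longest alternating subsequence is 13, 48, 11, 36, 12, 29, 17, 37, 10, 27, 9 (positions 1,2,5,6,7,9,10,11,12,14,16); its 10 consecutive differences strictly alternate in sign, and length 11 is optimal.

11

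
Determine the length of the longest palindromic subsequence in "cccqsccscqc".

8

Using dp[i][j] = 2 + dp[i+1][j−1] if the ends match, else max(dp[i+1][j], dp[i][j−1]):
dp[1][11] = 8. A witness is cqsccsqc at positions 1,4,5,6,7,8,10,11.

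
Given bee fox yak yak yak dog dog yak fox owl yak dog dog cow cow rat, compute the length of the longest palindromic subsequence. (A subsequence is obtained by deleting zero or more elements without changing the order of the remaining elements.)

7

One longest palindromic subsequence is dog dog yak owl yak dog dog (positions 6,7,8,10,11,12,13); it reads the same forward and backward, and the interval DP gives dp[1][16] = 7.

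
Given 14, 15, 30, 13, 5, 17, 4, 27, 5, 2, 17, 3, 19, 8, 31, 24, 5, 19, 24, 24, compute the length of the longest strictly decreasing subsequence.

5

One longest decreasing subsequence is 14, 13, 5, 4, 2 (positions 1,4,5,7,10), of length 5; no longer one exists.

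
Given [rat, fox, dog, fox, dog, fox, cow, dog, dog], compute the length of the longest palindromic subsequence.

5

One longest palindromic subsequence is dog dog cow dog dog (positions 3,5,7,8,9); it reads the same forward and backward, and the interval DP gives dp[1][9] = 5.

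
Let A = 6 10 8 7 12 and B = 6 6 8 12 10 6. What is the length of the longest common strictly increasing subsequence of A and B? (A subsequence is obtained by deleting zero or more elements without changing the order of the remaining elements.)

For each value that appears in both, track the longest common increasing run ending there.
The best achievable length is 3; one witness is 6, 8, 12 (A-positions 1,3,5, B-positions 1,3,4).

3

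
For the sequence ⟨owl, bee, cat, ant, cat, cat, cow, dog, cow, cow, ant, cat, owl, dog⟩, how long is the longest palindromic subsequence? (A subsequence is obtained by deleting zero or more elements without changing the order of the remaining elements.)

9

Using dp[i][j] = 2 + dp[i+1][j−1] if the ends match, else max(dp[i+1][j], dp[i][j−1]):
dp[1][14] = 9. A witness is owl cat ant cow cow cow ant cat owl at positions 1,3,4,7,9,10,11,12,13.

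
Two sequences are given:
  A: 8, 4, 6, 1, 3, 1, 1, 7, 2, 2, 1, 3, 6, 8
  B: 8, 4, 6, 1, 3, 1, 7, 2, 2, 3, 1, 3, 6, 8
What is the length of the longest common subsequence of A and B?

Backtracking the LCS table gives one alignment: 8 (A1,B1) → 4 (A2,B2) → 6 (A3,B3) → 1 (A4,B4) → 3 (A5,B5) → 1 (A7,B6) → 7 (A8,B7) → 2 (A9,B8) → 2 (A10,B9) → 1 (A11,B11) → 3 (A12,B12) → 6 (A13,B13) → 8 (A14,B14).
So the longest common subsequence has length 13.

13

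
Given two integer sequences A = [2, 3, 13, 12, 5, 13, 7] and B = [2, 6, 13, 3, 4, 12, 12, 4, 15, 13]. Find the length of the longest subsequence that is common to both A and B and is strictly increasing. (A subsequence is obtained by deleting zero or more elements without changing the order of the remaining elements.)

4

For each value that appears in both, track the longest common increasing run ending there.
The best achievable length is 4; one witness is 2, 3, 12, 13 (A-positions 1,2,4,6, B-positions 1,4,6,10).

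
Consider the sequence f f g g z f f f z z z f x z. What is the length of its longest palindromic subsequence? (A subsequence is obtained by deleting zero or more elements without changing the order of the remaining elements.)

7

Using dp[i][j] = 2 + dp[i+1][j−1] if the ends match, else max(dp[i+1][j], dp[i][j−1]):
dp[1][14] = 7. A witness is zfzzzfz at positions 5,8,9,10,11,12,14.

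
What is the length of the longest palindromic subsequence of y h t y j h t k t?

3

One longest palindromic subsequence is tkt (positions 3,8,9); it reads the same forward and backward, and the interval DP gives dp[1][9] = 3.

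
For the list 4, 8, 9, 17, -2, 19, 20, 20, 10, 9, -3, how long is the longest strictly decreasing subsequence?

Scanning left to right, the best length ending at each element is: 4→1, 8→1, 9→1, 17→1, -2→2, 19→1, 20→1, 20→1, 10→2, 9→3, -3→4.
So the longest decreasing subsequence has length 4, e.g. 17, 10, 9, -3.

4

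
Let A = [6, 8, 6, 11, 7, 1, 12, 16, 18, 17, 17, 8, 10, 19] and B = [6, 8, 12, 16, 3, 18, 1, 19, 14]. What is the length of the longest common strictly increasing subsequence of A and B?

6

For each value that appears in both, track the longest common increasing run ending there.
The best achievable length is 6; one witness is 6, 8, 12, 16, 18, 19 (A-positions 1,2,7,8,9,14, B-positions 1,2,3,4,6,8).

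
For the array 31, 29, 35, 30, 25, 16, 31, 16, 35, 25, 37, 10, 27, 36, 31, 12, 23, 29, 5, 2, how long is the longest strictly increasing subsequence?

5

One longest increasing subsequence is 29, 30, 31, 35, 37 (positions 2,4,7,9,11), of length 5; no longer one exists.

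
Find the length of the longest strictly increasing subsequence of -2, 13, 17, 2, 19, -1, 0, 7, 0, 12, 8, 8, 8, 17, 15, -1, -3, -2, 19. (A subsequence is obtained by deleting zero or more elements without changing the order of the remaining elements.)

7

One longest increasing subsequence is -2, -1, 0, 7, 12, 17, 19 (positions 1,6,7,8,10,14,19), of length 7; no longer one exists.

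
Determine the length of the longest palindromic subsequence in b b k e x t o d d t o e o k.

8

Using dp[i][j] = 2 + dp[i+1][j−1] if the ends match, else max(dp[i+1][j], dp[i][j−1]):
dp[1][14] = 8. A witness is keoddoek at positions 3,4,7,8,9,11,12,14.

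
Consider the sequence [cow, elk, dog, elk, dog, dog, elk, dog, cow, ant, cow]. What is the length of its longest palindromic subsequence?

8

One longest palindromic subsequence is cow dog elk dog dog elk dog cow (positions 1,3,4,5,6,7,8,11); it reads the same forward and backward, and the interval DP gives dp[1][11] = 8.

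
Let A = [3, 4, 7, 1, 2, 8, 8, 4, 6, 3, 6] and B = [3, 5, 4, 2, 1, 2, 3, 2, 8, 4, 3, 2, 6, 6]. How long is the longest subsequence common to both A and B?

8

Backtracking the LCS table gives one alignment: 3 (A1,B1) → 4 (A2,B3) → 1 (A4,B5) → 2 (A5,B8) → 8 (A7,B9) → 4 (A8,B10) → 6 (A9,B13) → 6 (A11,B14).
So the longest common subsequence has length 8.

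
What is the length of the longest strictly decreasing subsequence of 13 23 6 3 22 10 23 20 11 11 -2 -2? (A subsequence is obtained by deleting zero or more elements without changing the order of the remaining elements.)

5

Scanning left to right, the best length ending at each element is: 13→1, 23→1, 6→2, 3→3, 22→2, 10→3, 23→1, 20→3, 11→4, 11→4, -2→5, -2→5.
So the longest decreasing subsequence has length 5, e.g. 23, 22, 20, 11, -2.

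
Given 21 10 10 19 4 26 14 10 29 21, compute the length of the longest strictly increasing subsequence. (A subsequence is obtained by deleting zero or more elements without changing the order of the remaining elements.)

One longest increasing subsequence is 10, 19, 26, 29 (positions 2,4,6,9), of length 4; no longer one exists.

4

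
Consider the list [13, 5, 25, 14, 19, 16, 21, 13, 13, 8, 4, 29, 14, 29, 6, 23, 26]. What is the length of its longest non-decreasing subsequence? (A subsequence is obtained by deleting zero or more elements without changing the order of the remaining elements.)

Let dp[i] be the longest non-decreasing subsequence ending at position i. Then dp = [1, 1, 2, 2, 3, 3, 4, 2, 3, 2, 1, 5, 4, 6, 2, 5, 6].
The maximum is 6; one witness is 13, 14, 19, 21, 29, 29 at positions 1,4,5,7,12,14.

6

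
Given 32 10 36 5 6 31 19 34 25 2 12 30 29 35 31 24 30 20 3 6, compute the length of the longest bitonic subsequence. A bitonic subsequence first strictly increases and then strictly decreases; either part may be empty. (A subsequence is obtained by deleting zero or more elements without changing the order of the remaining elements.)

10

One longest bitonic subsequence is 5, 6, 19, 25, 30, 35, 31, 30, 20, 6 (positions 4,5,7,9,12,14,15,17,18,20): it rises to 35 then falls. Length 10 is optimal.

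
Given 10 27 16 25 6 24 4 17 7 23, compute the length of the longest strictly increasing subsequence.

4

One longest increasing subsequence is 10, 16, 17, 23 (positions 1,3,8,10), of length 4; no longer one exists.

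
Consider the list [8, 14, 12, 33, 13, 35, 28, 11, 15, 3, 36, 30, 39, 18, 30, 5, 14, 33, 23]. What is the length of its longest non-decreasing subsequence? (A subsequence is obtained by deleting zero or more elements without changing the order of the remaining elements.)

One longest non-decreasing subsequence is 8, 12, 13, 28, 30, 30, 33 (positions 1,3,5,7,12,15,18), of length 7; no longer one exists.

7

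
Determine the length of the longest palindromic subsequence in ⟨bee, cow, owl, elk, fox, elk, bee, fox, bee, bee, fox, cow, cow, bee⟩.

9

Using dp[i][j] = 2 + dp[i+1][j−1] if the ends match, else max(dp[i+1][j], dp[i][j−1]):
dp[1][14] = 9. A witness is bee cow fox bee bee bee fox cow bee at positions 1,2,5,7,9,10,11,13,14.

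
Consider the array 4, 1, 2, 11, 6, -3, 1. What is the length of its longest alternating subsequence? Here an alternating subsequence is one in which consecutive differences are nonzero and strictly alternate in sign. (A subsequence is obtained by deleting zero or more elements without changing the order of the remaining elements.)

Track the best alternating length ending on an up-step vs a down-step at each position: up/down = 1/1, 1/2, 3/2, 3/1, 3/4, 1/4, 5/4.
The maximum over both is 5; one such subsequence is 4, 1, 2, -3, 1.

5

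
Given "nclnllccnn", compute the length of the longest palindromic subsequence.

7

Using dp[i][j] = 2 + dp[i+1][j−1] if the ends match, else max(dp[i+1][j], dp[i][j−1]):
dp[1][10] = 7. A witness is nclllcn at positions 1,2,3,5,6,8,10.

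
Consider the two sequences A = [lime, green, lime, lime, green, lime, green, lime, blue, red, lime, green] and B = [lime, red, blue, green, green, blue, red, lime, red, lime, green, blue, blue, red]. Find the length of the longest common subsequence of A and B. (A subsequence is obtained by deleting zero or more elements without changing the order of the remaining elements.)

A longest common subsequence is lime, green, lime, lime, green, blue, red (length 7); the LCS DP confirms no longer common subsequence exists.

7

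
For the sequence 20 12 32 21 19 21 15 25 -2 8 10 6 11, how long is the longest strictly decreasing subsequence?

6

Scanning left to right, the best length ending at each element is: 20→1, 12→2, 32→1, 21→2, 19→3, 21→2, 15→4, 25→2, -2→5, 8→5, 10→5, 6→6, 11→5.
So the longest decreasing subsequence has length 6, e.g. 32, 21, 19, 15, 8, 6.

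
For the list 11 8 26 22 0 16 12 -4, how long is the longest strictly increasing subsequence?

2

One longest increasing subsequence is 11, 26 (positions 1,3), of length 2; no longer one exists.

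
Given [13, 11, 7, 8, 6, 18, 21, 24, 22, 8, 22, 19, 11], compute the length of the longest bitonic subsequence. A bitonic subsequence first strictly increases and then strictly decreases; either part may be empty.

8

Let inc[i] be the LIS ending at i and dec[i] the longest strictly decreasing subsequence starting at i. inc = [1, 1, 1, 2, 1, 3, 4, 5, 5, 2, 5, 4, 3], dec = [4, 3, 2, 2, 1, 2, 3, 4, 3, 1, 3, 2, 1].
max_i inc[i]+dec[i]−1 = 8, with one witness 7, 8, 18, 21, 24, 22, 19, 11.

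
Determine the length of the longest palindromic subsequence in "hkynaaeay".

5

One longest palindromic subsequence is yaeay (positions 3,5,7,8,9); it reads the same forward and backward, and the interval DP gives dp[1][9] = 5.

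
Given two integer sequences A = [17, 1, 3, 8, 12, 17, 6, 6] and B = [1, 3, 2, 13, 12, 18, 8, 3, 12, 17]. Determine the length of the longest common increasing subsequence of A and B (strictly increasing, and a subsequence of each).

For each value that appears in both, track the longest common increasing run ending there.
The best achievable length is 5; one witness is 1, 3, 8, 12, 17 (A-positions 2,3,4,5,6, B-positions 1,2,7,9,10).

5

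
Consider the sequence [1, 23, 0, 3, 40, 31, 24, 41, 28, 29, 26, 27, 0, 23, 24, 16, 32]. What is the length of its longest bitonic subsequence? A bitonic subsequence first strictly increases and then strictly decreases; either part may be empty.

Let inc[i] be the LIS ending at i and dec[i] the longest strictly decreasing subsequence starting at i. inc = [1, 2, 1, 2, 3, 3, 3, 4, 4, 5, 4, 5, 1, 3, 4, 3, 6], dec = [2, 3, 1, 2, 6, 5, 3, 5, 4, 4, 3, 3, 1, 2, 2, 1, 1].
max_i inc[i]+dec[i]−1 = 8, with one witness 1, 23, 40, 31, 29, 27, 24, 16.

8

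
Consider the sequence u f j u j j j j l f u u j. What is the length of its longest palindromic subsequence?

9

One longest palindromic subsequence is ufjjjjjfu (positions 1,2,3,5,6,7,8,10,12); it reads the same forward and backward, and the interval DP gives dp[1][13] = 9.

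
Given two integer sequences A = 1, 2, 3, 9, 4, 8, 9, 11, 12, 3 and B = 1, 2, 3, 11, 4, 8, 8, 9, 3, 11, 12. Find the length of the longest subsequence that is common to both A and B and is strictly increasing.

8

For each value that appears in both, track the longest common increasing run ending there.
The best achievable length is 8; one witness is 1, 2, 3, 4, 8, 9, 11, 12 (A-positions 1,2,3,5,6,7,8,9, B-positions 1,2,3,5,6,8,10,11).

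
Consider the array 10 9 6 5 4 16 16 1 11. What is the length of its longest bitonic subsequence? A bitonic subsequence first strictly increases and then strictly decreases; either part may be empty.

One longest bitonic subsequence is 10, 9, 6, 5, 4, 1 (positions 1,2,3,4,5,8): it rises to 10 then falls. Length 6 is optimal.

6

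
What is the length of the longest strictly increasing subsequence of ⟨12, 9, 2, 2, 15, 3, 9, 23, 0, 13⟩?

4

Let dp[i] be the longest increasing subsequence ending at position i. Then dp = [1, 1, 1, 1, 2, 2, 3, 4, 1, 4].
The maximum is 4; one witness is 2, 3, 9, 23 at positions 3,6,7,8.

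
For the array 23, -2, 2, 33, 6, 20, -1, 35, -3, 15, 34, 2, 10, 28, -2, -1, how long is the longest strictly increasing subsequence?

5

Let dp[i] be the longest increasing subsequence ending at position i. Then dp = [1, 1, 2, 3, 3, 4, 2, 5, 1, 4, 5, 3, 4, 5, 2, 3].
The maximum is 5; one witness is -2, 2, 6, 20, 35 at positions 2,3,5,6,8.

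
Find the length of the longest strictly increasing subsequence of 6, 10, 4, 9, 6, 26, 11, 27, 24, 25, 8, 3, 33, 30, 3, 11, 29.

One longest increasing subsequence is 6, 10, 11, 24, 25, 33 (positions 1,2,7,9,10,13), of length 6; no longer one exists.

6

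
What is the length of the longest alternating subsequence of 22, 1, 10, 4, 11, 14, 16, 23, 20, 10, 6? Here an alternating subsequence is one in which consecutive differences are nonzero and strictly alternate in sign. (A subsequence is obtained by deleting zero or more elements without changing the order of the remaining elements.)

6

A longest alternating subsequence is 22, 1, 10, 4, 23, 20 (positions 1,2,3,4,8,9); its 5 consecutive differences strictly alternate in sign, and length 6 is optimal.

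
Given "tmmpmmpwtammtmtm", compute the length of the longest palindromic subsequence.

10

One longest palindromic subsequence is tmmpmmpmmt (positions 1,2,3,4,5,6,7,12,14,15); it reads the same forward and backward, and the interval DP gives dp[1][16] = 10.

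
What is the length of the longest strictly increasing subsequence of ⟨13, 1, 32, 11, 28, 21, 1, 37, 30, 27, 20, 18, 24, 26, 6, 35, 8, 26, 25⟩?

6

Let dp[i] be the longest increasing subsequence ending at position i. Then dp = [1, 1, 2, 2, 3, 3, 1, 4, 4, 4, 3, 3, 4, 5, 2, 6, 3, 5, 5].
The maximum is 6; one witness is 1, 11, 21, 24, 26, 35 at positions 2,4,6,13,14,16.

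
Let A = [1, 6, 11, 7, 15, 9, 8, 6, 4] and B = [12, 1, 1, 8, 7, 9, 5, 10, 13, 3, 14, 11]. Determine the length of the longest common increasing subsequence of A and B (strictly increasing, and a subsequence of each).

A longest common strictly increasing subsequence is 1, 7, 9 (length 3); it appears in order in both A and B, and no longer such subsequence exists.

3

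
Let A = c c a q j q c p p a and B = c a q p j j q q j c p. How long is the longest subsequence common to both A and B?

Backtracking the LCS table gives one alignment: c (A2,B1) → a (A3,B2) → q (A4,B3) → j (A5,B6) → q (A6,B8) → c (A7,B10) → p (A9,B11).
So the longest common subsequence has length 7.

7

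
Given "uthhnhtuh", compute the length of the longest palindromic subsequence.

7

Using dp[i][j] = 2 + dp[i+1][j−1] if the ends match, else max(dp[i+1][j], dp[i][j−1]):
dp[1][9] = 7. A witness is uthnhtu at positions 1,2,3,5,6,7,8.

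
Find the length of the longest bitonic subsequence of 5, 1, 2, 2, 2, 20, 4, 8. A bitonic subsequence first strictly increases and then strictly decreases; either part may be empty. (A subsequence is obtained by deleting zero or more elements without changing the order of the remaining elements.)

Let inc[i] be the LIS ending at i and dec[i] the longest strictly decreasing subsequence starting at i. inc = [1, 1, 2, 2, 2, 3, 3, 4], dec = [2, 1, 1, 1, 1, 2, 1, 1].
max_i inc[i]+dec[i]−1 = 4, with one witness 1, 2, 20, 8.

4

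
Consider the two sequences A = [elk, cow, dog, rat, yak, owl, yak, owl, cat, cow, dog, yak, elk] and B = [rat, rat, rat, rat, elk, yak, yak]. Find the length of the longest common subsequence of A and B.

3

Backtracking the LCS table gives one alignment: elk (A1,B5) → yak (A7,B6) → yak (A12,B7).
So the longest common subsequence has length 3.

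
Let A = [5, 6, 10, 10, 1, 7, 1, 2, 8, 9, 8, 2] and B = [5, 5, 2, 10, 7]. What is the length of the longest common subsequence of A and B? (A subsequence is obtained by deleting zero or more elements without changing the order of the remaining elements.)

A longest common subsequence is 5, 10, 7 (length 3); the LCS DP confirms no longer common subsequence exists.

3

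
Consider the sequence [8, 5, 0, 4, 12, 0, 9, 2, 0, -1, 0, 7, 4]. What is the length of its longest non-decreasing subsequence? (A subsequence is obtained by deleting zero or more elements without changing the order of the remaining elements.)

5

Scanning left to right, the best length ending at each element is: 8→1, 5→1, 0→1, 4→2, 12→3, 0→2, 9→3, 2→3, 0→3, -1→1, 0→4, 7→5, 4→5.
So the longest non-decreasing subsequence has length 5, e.g. 0, 0, 0, 0, 7.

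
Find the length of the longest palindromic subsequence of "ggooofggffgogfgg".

Using dp[i][j] = 2 + dp[i+1][j−1] if the ends match, else max(dp[i+1][j], dp[i][j−1]):
dp[1][16] = 12. A witness is ggfggffggfgg at positions 1,2,6,7,8,9,10,11,13,14,15,16.

12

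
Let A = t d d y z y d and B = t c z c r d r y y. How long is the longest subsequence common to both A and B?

Backtracking the LCS table gives one alignment: t (A1,B1) → d (A2,B6) → y (A4,B8) → y (A6,B9).
So the longest common subsequence has length 4.

4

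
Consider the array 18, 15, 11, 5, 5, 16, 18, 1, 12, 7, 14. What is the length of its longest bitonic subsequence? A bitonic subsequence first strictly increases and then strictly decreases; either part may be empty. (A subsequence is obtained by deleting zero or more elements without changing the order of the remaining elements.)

5

One longest bitonic subsequence is 18, 15, 11, 5, 1 (positions 1,2,3,5,8): it rises to 18 then falls. Length 5 is optimal.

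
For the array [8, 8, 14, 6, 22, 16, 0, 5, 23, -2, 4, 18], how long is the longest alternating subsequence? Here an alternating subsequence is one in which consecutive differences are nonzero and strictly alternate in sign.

8

Track the best alternating length ending on an up-step vs a down-step at each position: up/down = 1/1, 1/1, 2/1, 1/3, 4/1, 4/5, 1/5, 6/5, 6/1, 1/7, 8/7, 8/7.
The maximum over both is 8; one such subsequence is 8, 14, 6, 22, 0, 5, -2, 4.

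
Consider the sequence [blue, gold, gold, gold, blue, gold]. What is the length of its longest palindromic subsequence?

One longest palindromic subsequence is blue gold gold gold blue (positions 1,2,3,4,5); it reads the same forward and backward, and the interval DP gives dp[1][6] = 5.

5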